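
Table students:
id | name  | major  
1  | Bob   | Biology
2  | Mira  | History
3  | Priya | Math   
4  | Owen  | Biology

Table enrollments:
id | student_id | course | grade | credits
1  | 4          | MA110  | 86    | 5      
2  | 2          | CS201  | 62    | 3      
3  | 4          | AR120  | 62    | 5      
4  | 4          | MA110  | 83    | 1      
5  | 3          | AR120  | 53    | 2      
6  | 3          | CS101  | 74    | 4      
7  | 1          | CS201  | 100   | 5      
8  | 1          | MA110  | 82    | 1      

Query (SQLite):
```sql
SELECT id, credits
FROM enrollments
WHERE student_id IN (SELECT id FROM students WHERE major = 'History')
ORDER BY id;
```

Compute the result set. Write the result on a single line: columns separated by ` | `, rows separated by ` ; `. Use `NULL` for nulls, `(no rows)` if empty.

2 | 3

Inner query: students.id where major = 'History'.
Outer: keep enrollments rows whose student_id is in that set.
Inner query → {2}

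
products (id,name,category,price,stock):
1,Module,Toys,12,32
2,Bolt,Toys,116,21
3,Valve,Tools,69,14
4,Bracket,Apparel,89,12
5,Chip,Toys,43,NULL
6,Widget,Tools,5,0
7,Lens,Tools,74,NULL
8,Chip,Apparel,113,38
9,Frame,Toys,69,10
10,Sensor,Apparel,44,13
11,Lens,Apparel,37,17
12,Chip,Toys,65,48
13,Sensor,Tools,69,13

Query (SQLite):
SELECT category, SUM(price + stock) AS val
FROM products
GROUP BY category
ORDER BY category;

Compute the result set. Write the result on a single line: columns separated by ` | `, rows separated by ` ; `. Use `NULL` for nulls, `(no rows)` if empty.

Apparel | 363 ; Tools | 170 ; Toys | 373

For each row compute price + stock.
Group by category; take SUM of the expression per group.
  Apparel: ids {4, 8, 10, 11} → SUM(price + stock)=363
  Tools: ids {3, 6, 7, 13} → SUM(price + stock)=170
  Toys: ids {1, 2, 5, 9, 12} → SUM(price + stock)=373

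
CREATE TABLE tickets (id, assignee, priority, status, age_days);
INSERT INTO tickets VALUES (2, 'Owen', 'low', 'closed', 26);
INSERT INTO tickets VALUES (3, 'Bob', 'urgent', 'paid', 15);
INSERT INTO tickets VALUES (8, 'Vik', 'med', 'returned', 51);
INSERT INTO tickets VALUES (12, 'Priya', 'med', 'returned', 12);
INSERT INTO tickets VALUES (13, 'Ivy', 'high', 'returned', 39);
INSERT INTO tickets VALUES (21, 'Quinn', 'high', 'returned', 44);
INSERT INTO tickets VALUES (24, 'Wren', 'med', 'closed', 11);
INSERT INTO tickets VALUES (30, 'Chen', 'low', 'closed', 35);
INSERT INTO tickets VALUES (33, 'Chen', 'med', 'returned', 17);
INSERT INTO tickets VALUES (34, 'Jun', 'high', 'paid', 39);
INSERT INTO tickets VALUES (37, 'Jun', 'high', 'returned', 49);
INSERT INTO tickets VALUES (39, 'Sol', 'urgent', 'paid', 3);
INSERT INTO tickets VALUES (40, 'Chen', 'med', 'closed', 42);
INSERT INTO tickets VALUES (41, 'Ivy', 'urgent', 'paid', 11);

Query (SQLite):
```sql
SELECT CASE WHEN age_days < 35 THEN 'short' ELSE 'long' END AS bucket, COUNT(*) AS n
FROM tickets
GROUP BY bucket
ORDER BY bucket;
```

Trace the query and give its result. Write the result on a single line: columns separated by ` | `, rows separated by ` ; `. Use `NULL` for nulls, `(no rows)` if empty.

Bucket rows by age_days < 35 → 'short' else 'long'; count each bucket.

long | 7 ; short | 7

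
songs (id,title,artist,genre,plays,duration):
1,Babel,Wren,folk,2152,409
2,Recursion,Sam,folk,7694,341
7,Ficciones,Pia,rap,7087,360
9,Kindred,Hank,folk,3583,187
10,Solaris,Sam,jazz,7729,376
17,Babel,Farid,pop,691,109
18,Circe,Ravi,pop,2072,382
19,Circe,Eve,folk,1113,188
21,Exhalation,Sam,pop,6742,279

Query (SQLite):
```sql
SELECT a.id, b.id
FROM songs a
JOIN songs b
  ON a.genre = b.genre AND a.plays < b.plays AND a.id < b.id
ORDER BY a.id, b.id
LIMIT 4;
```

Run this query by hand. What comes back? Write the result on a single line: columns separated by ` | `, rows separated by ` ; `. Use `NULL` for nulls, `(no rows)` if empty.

1 | 2 ; 1 | 9 ; 17 | 18 ; 17 | 21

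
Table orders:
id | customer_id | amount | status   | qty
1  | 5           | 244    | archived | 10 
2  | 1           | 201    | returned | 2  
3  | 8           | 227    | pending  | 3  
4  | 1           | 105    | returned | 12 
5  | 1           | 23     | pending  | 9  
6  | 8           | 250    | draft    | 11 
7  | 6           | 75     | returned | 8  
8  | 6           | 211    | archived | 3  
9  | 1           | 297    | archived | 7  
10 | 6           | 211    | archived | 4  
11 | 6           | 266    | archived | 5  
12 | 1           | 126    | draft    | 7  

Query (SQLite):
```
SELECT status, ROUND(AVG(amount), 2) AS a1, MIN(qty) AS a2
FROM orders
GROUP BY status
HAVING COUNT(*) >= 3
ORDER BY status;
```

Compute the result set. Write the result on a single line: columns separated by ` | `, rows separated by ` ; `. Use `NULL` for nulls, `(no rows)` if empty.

archived | 245.8 | 3 ; returned | 127 | 2

Group orders by status.
Per group compute: ROUND(AVG(amount), 2), MIN(qty).
HAVING: drop groups with fewer than 3 rows.
  archived: ids {1, 8, 9, 10, 11} → ROUND(AVG(amount), 2)=245.8, MIN(qty)=3
  draft: ids {6, 12} → ROUND(AVG(amount), 2)=188, MIN(qty)=7
  pending: ids {3, 5} → ROUND(AVG(amount), 2)=125, MIN(qty)=3
  returned: ids {2, 4, 7} → ROUND(AVG(amount), 2)=127, MIN(qty)=2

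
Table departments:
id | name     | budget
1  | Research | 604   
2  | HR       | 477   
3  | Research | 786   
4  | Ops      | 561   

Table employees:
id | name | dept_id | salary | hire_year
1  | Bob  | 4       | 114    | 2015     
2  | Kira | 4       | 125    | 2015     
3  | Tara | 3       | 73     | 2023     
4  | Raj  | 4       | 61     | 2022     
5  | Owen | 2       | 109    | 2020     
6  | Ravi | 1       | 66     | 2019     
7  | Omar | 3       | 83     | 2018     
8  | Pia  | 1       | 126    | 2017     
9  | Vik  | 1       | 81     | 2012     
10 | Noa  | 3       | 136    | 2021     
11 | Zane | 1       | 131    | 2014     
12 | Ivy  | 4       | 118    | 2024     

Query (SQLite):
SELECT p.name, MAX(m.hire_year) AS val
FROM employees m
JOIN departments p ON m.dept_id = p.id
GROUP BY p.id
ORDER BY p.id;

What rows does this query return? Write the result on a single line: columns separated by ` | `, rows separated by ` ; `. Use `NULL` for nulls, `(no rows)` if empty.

Research | 2019 ; HR | 2020 ; Research | 2023 ; Ops | 2024

Join each employees row to its departments via dept_id.
Group joined rows by departments.id; compute MAX(m.hire_year) per group.
  1: ids {6, 8, 9, 11} → MAX(m.hire_year)=2019
  2: ids {5} → MAX(m.hire_year)=2020
  3: ids {3, 7, 10} → MAX(m.hire_year)=2023
  4: ids {1, 2, 4, 12} → MAX(m.hire_year)=2024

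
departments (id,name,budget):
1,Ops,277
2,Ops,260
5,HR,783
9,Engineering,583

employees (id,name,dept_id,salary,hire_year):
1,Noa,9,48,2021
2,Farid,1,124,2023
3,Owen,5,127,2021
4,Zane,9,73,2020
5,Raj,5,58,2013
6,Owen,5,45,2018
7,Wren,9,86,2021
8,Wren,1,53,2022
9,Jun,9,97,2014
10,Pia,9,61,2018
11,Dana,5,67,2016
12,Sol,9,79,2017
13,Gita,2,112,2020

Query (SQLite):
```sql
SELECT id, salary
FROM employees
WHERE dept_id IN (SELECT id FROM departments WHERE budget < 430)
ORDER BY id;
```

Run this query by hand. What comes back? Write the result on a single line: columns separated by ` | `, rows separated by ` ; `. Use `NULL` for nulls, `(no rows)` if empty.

Inner query: departments.id where budget < 430.
Outer: keep employees rows whose dept_id is in that set.
Inner query → {1, 2}

2 | 124 ; 8 | 53 ; 13 | 112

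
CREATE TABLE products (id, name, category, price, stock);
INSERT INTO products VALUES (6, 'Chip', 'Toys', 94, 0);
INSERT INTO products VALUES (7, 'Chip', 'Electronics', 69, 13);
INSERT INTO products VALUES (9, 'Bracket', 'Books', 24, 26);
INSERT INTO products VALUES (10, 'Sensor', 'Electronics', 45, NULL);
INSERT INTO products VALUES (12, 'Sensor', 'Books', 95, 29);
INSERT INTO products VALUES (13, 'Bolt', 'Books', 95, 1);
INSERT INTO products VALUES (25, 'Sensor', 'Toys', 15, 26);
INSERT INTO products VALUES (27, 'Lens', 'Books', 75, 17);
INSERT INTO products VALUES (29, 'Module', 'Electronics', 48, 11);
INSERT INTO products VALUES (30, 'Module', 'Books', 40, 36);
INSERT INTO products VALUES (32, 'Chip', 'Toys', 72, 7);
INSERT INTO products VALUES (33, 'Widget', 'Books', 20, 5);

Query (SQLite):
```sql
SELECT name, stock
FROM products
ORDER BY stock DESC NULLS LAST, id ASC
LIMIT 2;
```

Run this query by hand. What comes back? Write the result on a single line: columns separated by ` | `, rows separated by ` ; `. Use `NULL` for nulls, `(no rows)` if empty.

Module | 36 ; Sensor | 29

Sort by stock desc, tiebreak id asc: (36, id=30), (29, id=12), (26, id=9), (26, id=25), (17, id=27) …. Take first 2.
NULLS LAST: NULL stock rows go after all non-NULL rows (among themselves ordered by id asc).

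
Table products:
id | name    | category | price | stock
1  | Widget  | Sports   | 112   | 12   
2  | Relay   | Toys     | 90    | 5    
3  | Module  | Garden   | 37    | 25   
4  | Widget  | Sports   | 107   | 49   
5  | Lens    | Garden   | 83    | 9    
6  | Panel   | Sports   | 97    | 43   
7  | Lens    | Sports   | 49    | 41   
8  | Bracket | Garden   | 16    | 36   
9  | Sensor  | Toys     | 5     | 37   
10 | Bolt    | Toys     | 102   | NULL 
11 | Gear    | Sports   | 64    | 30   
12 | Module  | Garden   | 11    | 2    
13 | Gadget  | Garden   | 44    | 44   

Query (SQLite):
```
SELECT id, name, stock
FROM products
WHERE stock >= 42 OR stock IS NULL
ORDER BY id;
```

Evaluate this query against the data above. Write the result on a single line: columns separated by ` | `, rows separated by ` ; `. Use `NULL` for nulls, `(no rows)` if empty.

stock >= 42: ids {4, 6, 13}
stock IS NULL: ids {10}
Combine with OR.

4 | Widget | 49 ; 6 | Panel | 43 ; 10 | Bolt | NULL ; 13 | Gadget | 44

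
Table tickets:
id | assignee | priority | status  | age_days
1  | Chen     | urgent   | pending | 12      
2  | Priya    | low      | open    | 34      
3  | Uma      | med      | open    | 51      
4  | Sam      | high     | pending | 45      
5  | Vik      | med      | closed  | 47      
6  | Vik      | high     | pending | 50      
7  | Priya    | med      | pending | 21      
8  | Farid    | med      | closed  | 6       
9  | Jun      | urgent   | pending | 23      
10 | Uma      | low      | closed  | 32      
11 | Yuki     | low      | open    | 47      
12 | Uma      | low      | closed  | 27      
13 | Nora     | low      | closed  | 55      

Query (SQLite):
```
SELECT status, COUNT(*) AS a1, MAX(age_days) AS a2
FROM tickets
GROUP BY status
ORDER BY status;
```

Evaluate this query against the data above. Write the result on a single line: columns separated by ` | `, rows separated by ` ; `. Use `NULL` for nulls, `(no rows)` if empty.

closed | 5 | 55 ; open | 3 | 51 ; pending | 5 | 50

Group tickets by status.
Per group compute: COUNT(*), MAX(age_days).
  closed: ids {5, 8, 10, 12, 13} → COUNT(*)=5, MAX(age_days)=55
  open: ids {2, 3, 11} → COUNT(*)=3, MAX(age_days)=51
  pending: ids {1, 4, 6, 7, 9} → COUNT(*)=5, MAX(age_days)=50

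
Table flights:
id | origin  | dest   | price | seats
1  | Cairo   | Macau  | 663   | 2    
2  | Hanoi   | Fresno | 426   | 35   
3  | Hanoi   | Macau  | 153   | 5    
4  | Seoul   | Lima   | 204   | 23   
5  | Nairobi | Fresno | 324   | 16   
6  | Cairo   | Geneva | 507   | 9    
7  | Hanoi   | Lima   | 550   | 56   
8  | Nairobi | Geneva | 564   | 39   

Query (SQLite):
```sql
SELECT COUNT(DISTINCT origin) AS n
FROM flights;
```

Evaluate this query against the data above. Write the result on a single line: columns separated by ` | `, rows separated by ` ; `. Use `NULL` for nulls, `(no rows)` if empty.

4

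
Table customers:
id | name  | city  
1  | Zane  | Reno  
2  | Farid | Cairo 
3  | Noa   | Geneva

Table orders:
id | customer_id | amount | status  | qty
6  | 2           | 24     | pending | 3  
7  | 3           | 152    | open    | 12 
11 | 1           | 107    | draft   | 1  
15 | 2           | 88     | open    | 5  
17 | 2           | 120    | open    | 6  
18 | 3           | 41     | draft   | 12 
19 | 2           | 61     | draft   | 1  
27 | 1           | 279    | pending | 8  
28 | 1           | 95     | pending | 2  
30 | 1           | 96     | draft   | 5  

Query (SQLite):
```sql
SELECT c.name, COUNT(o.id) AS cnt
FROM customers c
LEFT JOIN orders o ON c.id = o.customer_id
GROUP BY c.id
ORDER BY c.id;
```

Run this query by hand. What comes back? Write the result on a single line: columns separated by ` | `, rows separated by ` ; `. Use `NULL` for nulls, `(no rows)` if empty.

LEFT JOIN keeps every customers row; unmatched ones get NULL for orders columns.
Group by customers.id and compute COUNT(o.id). COUNT(col) of an all-NULL group is 0.
  1: ids {11, 27, 28, 30} → COUNT(o.id)=4
  2: ids {6, 15, 17, 19} → COUNT(o.id)=4
  3: ids {7, 18} → COUNT(o.id)=2

Zane | 4 ; Farid | 4 ; Noa | 2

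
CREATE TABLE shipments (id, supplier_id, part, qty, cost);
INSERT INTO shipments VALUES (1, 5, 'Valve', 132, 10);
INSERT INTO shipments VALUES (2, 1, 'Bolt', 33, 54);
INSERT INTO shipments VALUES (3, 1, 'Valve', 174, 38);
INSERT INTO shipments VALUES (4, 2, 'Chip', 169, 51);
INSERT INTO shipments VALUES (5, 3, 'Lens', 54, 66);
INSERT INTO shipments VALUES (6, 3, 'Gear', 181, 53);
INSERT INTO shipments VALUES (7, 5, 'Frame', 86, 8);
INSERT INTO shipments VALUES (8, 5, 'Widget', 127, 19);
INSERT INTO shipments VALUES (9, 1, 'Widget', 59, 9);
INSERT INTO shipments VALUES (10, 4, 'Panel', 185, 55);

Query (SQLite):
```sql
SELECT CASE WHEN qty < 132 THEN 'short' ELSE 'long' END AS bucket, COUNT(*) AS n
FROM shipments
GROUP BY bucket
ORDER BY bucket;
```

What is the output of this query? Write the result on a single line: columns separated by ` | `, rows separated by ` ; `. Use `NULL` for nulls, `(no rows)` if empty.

Bucket rows by qty < 132 → 'short' else 'long'; count each bucket.

long | 5 ; short | 5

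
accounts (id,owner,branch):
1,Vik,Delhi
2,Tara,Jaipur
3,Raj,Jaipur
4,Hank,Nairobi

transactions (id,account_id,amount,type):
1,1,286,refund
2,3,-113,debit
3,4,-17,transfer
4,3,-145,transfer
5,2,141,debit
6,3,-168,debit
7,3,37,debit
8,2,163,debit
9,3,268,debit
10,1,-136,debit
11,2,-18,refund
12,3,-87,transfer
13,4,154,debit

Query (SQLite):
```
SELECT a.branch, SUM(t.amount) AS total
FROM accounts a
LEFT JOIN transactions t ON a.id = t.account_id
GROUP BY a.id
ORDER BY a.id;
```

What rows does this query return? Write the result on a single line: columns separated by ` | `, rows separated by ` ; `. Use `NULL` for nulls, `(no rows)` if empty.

LEFT JOIN keeps every accounts row; unmatched ones get NULL for transactions columns.
Group by accounts.id and compute SUM(t.amount). SUM over an all-NULL group is NULL.
  1: ids {1, 10} → SUM(t.amount)=150
  2: ids {5, 8, 11} → SUM(t.amount)=286
  3: ids {2, 4, 6, 7, 9, 12} → SUM(t.amount)=-208
  4: ids {3, 13} → SUM(t.amount)=137

Delhi | 150 ; Jaipur | 286 ; Jaipur | -208 ; Nairobi | 137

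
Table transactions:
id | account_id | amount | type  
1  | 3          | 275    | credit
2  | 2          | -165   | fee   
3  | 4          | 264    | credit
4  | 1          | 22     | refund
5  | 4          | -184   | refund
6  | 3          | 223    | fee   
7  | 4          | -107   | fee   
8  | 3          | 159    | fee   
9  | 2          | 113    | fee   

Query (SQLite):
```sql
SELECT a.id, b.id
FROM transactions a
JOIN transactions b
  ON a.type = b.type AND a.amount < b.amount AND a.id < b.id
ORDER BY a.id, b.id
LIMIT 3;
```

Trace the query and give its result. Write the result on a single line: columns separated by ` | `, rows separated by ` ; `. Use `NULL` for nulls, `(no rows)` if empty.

2 | 6 ; 2 | 7 ; 2 | 8

Pairs (a,b) with same type, a.amount < b.amount, a.id < b.id.
type groups: credit:{1,3} fee:{2,6,7,8,9} refund:{4,5}
Ordered by (a.id, b.id); first 3.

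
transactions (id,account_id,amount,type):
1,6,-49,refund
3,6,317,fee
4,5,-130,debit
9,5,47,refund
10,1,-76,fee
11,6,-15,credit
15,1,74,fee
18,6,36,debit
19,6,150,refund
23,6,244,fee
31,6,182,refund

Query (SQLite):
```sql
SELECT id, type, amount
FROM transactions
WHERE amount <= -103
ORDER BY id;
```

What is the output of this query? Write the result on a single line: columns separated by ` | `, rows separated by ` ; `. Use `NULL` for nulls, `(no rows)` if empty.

amount <= -103: ids {4}

4 | debit | -130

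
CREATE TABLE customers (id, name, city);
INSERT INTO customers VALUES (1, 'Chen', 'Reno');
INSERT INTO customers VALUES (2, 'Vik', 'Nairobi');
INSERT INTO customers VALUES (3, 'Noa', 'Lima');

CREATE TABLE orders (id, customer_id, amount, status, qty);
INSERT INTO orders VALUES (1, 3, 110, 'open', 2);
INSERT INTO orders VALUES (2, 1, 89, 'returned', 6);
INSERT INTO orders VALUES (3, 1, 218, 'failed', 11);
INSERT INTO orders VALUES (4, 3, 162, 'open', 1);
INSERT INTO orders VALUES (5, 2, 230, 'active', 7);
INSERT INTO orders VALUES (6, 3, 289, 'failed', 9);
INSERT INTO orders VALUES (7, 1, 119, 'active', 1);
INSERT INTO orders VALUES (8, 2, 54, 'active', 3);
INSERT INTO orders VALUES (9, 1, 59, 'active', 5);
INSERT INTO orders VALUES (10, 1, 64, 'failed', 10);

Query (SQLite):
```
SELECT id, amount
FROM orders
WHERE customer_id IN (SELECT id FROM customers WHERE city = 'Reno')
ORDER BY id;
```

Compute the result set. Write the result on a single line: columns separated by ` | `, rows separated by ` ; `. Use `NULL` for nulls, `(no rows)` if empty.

2 | 89 ; 3 | 218 ; 7 | 119 ; 9 | 59 ; 10 | 64

Inner query: customers.id where city = 'Reno'.
Outer: keep orders rows whose customer_id is in that set.
Inner query → {1}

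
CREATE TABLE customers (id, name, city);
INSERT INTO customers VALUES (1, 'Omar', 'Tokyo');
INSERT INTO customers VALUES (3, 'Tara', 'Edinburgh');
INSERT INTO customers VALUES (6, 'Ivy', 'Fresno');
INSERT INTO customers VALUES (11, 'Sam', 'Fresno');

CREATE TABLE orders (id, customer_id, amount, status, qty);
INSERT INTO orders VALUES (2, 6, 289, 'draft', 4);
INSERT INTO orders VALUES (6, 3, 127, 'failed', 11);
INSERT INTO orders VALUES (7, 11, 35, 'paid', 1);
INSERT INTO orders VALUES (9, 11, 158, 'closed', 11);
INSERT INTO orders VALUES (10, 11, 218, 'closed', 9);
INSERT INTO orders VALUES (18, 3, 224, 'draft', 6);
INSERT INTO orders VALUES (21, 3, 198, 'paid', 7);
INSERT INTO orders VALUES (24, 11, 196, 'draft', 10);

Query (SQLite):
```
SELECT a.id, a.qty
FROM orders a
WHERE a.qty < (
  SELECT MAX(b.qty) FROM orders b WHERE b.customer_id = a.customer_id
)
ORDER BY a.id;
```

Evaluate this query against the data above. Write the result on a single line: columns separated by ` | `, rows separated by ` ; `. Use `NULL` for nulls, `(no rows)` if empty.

For each orders row a, compute MAX(qty) over rows sharing a.customer_id.
Keep row a if a.qty < that per-group MAX.
  customer_id=3: MAX(qty) = 11
  customer_id=6: MAX(qty) = 4
  customer_id=11: MAX(qty) = 11

7 | 1 ; 10 | 9 ; 18 | 6 ; 21 | 7 ; 24 | 10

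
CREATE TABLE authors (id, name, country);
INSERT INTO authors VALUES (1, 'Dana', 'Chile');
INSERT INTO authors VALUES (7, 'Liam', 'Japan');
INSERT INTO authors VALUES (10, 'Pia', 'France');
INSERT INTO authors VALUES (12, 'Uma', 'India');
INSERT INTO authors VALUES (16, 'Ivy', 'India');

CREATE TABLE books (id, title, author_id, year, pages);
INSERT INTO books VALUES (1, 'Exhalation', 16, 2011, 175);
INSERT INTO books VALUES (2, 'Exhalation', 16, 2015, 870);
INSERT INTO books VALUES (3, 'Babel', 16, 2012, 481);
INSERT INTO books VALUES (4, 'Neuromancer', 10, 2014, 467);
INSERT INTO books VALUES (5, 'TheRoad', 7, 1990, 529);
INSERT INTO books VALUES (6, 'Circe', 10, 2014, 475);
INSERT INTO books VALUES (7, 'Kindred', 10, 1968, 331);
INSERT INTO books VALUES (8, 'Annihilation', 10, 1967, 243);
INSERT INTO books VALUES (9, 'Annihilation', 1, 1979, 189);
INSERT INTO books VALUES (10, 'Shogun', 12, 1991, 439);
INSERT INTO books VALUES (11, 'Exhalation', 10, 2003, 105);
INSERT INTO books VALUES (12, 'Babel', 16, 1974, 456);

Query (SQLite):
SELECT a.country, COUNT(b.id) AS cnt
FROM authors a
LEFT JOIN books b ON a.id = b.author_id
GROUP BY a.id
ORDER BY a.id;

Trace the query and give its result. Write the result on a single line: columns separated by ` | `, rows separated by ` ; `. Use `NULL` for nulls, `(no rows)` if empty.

LEFT JOIN keeps every authors row; unmatched ones get NULL for books columns.
Group by authors.id and compute COUNT(b.id). COUNT(col) of an all-NULL group is 0.
  1: ids {9} → COUNT(b.id)=1
  7: ids {5} → COUNT(b.id)=1
  10: ids {4, 6, 7, 8, 11} → COUNT(b.id)=5
  12: ids {10} → COUNT(b.id)=1
  16: ids {1, 2, 3, 12} → COUNT(b.id)=4

Chile | 1 ; Japan | 1 ; France | 5 ; India | 1 ; India | 4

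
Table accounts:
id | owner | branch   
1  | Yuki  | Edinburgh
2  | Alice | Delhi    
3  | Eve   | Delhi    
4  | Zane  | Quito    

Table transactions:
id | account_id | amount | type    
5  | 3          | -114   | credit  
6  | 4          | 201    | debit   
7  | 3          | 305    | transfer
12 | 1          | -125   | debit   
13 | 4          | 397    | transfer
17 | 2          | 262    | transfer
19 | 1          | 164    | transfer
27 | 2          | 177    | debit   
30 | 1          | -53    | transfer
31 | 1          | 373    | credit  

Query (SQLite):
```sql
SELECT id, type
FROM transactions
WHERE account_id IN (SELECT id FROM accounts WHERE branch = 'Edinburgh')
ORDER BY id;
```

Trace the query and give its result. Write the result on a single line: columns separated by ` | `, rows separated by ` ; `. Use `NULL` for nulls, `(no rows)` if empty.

12 | debit ; 19 | transfer ; 30 | transfer ; 31 | credit

Inner query: accounts.id where branch = 'Edinburgh'.
Outer: keep transactions rows whose account_id is in that set.
Inner query → {1}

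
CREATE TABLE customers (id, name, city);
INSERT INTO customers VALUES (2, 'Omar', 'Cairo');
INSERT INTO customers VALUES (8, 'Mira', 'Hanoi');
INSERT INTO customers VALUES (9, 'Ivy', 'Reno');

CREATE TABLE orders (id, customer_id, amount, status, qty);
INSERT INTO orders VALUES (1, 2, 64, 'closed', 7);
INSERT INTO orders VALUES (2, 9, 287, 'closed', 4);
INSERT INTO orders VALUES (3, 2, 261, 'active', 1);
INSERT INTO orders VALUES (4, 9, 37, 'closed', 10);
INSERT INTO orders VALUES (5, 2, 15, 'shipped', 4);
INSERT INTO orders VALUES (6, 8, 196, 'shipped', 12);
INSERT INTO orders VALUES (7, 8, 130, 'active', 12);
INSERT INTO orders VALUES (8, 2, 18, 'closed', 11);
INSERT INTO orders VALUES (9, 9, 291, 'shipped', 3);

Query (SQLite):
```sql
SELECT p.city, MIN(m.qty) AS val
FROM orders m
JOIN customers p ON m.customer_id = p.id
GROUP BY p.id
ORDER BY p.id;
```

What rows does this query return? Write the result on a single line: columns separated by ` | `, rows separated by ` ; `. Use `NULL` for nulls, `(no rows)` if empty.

Cairo | 1 ; Hanoi | 12 ; Reno | 3

Join each orders row to its customers via customer_id.
Group joined rows by customers.id; compute MIN(m.qty) per group.
  2: ids {1, 3, 5, 8} → MIN(m.qty)=1
  8: ids {6, 7} → MIN(m.qty)=12
  9: ids {2, 4, 9} → MIN(m.qty)=3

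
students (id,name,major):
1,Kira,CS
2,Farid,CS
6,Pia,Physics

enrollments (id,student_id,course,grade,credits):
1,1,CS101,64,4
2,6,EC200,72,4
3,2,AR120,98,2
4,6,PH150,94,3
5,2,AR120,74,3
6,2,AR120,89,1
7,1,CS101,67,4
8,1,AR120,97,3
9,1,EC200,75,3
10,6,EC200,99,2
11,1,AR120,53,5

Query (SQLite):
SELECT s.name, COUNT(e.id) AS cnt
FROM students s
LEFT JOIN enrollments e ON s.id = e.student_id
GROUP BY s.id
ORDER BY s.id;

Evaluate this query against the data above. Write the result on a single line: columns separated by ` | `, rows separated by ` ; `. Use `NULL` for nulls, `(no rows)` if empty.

LEFT JOIN keeps every students row; unmatched ones get NULL for enrollments columns.
Group by students.id and compute COUNT(e.id). COUNT(col) of an all-NULL group is 0.
  1: ids {1, 7, 8, 9, 11} → COUNT(e.id)=5
  2: ids {3, 5, 6} → COUNT(e.id)=3
  6: ids {2, 4, 10} → COUNT(e.id)=3

Kira | 5 ; Farid | 3 ; Pia | 3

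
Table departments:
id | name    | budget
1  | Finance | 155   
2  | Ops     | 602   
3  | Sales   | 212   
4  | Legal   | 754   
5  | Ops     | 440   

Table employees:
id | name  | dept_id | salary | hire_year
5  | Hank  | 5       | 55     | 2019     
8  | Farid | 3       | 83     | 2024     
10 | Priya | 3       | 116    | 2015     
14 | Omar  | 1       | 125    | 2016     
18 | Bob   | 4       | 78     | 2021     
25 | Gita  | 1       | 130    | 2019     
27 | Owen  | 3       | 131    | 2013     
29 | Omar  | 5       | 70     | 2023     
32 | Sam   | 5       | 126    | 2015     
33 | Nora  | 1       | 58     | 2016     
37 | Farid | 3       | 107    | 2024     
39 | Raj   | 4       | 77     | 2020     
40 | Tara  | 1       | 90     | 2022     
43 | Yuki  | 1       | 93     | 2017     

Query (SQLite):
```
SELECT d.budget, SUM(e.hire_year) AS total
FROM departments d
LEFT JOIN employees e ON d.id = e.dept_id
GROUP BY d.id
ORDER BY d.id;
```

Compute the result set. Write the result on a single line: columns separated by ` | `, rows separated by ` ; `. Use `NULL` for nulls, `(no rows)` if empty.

155 | 10090 ; 602 | NULL ; 212 | 8076 ; 754 | 4041 ; 440 | 6057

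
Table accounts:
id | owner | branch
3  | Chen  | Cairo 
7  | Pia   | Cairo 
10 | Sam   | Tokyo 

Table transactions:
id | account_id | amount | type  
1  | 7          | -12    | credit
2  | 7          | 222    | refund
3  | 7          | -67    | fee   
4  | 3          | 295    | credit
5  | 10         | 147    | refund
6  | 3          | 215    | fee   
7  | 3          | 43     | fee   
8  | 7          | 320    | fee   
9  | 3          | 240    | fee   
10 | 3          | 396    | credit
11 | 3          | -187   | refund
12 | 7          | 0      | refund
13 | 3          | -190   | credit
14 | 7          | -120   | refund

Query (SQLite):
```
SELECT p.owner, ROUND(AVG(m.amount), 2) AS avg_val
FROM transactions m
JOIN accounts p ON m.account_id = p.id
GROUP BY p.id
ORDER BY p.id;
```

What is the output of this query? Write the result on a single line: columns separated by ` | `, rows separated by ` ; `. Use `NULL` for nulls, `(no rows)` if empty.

Chen | 116 ; Pia | 57.17 ; Sam | 147

Join each transactions row to its accounts via account_id.
Group joined rows by accounts.id; compute ROUND(AVG(m.amount), 2) per group.
  3: ids {4, 6, 7, 9, 10, 11, 13} → ROUND(AVG(m.amount), 2)=116
  7: ids {1, 2, 3, 8, 12, 14} → ROUND(AVG(m.amount), 2)=57.17
  10: ids {5} → ROUND(AVG(m.amount), 2)=147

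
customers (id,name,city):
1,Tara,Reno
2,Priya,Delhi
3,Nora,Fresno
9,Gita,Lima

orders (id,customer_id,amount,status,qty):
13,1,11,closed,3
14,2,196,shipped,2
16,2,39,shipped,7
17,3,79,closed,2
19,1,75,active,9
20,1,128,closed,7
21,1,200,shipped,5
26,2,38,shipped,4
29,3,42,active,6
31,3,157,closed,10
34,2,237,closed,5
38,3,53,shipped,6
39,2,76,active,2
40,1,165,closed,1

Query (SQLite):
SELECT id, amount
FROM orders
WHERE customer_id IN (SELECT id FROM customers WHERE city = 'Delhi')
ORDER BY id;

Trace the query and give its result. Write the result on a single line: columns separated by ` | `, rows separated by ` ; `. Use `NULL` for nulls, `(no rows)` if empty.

Inner query: customers.id where city = 'Delhi'.
Outer: keep orders rows whose customer_id is in that set.
Inner query → {2}

14 | 196 ; 16 | 39 ; 26 | 38 ; 34 | 237 ; 39 | 76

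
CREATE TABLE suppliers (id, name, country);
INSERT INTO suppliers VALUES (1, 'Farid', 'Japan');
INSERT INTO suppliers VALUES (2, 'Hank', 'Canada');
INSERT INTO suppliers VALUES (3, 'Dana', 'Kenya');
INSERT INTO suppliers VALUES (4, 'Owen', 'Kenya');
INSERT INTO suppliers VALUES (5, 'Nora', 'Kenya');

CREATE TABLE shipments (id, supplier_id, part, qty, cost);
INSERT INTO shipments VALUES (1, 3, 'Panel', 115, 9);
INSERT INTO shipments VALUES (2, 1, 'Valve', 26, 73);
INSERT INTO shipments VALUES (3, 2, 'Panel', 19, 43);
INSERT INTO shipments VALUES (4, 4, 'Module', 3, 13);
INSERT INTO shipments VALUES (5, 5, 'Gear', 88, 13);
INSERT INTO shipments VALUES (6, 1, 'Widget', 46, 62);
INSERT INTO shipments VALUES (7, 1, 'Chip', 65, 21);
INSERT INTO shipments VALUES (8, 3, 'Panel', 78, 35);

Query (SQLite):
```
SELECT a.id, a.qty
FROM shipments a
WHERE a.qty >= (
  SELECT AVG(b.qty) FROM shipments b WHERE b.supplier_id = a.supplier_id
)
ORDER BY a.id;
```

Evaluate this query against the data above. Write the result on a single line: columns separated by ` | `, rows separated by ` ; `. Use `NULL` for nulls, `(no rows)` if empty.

For each shipments row a, compute AVG(qty) over rows sharing a.supplier_id.
Keep row a if a.qty >= that per-group AVG.
  supplier_id=1: AVG(qty) = 45.666667
  supplier_id=2: AVG(qty) = 19.0
  supplier_id=3: AVG(qty) = 96.5
  supplier_id=4: AVG(qty) = 3.0
  supplier_id=5: AVG(qty) = 88.0

1 | 115 ; 3 | 19 ; 4 | 3 ; 5 | 88 ; 6 | 46 ; 7 | 65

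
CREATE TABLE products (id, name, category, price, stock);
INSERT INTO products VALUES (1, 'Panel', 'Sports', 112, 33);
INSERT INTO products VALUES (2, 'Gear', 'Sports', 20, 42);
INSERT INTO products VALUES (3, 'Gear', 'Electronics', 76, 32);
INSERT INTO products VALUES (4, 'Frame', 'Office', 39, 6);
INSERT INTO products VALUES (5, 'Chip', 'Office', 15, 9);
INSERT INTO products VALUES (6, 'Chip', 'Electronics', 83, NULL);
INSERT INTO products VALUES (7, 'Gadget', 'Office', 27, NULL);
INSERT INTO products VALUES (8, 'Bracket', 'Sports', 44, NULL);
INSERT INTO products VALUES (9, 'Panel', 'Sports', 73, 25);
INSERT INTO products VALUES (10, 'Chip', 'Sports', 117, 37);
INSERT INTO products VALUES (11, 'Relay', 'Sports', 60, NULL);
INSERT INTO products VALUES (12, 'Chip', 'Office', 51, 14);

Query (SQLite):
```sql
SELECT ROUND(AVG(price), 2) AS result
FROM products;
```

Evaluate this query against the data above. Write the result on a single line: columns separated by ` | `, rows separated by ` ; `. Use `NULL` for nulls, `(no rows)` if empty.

59.75

All price values: [112, 20, 76, 39, 15, 83, 27, 44, 73, 117, 60, 51].
AVG = 717 / 12 (rounded to 2 dp).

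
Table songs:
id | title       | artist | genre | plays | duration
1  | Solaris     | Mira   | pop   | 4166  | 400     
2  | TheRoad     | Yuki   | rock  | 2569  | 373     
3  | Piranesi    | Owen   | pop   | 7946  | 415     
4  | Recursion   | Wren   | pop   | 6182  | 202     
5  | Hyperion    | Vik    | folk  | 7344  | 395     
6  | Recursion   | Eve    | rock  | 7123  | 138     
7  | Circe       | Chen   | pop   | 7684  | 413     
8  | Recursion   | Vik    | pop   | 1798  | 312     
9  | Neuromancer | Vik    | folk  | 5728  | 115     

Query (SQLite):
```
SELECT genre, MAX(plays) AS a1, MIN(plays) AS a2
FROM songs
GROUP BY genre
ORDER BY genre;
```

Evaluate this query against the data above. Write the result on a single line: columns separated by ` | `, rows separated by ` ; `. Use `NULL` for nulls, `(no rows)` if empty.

folk | 7344 | 5728 ; pop | 7946 | 1798 ; rock | 7123 | 2569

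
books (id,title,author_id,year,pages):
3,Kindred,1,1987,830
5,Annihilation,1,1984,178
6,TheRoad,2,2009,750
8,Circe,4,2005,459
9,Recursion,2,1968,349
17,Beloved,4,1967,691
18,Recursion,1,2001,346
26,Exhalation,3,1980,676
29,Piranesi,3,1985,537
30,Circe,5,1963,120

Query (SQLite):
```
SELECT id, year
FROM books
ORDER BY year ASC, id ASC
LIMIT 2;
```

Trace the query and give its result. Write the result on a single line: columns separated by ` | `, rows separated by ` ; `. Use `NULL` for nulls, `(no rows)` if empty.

30 | 1963 ; 17 | 1967

Sort by year asc, tiebreak id asc: (1963, id=30), (1967, id=17), (1968, id=9), (1980, id=26), (1984, id=5) …. Take first 2.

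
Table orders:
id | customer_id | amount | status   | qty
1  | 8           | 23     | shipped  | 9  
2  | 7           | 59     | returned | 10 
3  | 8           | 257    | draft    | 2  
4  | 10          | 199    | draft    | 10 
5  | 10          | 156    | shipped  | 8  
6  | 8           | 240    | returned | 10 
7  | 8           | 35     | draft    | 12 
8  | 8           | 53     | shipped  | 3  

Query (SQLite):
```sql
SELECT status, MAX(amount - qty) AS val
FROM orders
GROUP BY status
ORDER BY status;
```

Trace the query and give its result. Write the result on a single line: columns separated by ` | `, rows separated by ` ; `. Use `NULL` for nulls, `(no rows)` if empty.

For each row compute amount - qty.
Group by status; take MAX of the expression per group.
  draft: ids {3, 4, 7} → MAX(amount - qty)=255
  returned: ids {2, 6} → MAX(amount - qty)=230
  shipped: ids {1, 5, 8} → MAX(amount - qty)=148

draft | 255 ; returned | 230 ; shipped | 148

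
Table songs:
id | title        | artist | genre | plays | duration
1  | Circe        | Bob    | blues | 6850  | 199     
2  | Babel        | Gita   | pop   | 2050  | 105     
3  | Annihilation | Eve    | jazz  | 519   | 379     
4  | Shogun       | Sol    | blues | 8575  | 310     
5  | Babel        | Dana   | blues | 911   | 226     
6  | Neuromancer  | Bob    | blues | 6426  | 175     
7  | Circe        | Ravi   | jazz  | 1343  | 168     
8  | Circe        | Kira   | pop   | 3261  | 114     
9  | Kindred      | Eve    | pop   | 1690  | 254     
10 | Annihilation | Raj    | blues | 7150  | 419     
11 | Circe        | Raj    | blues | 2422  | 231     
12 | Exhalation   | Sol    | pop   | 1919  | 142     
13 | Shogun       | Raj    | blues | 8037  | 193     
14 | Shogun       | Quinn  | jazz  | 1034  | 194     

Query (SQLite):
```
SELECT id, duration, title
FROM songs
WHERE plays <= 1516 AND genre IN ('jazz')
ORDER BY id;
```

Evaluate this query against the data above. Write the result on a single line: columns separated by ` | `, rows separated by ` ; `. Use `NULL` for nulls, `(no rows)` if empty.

3 | 379 | Annihilation ; 7 | 168 | Circe ; 14 | 194 | Shogun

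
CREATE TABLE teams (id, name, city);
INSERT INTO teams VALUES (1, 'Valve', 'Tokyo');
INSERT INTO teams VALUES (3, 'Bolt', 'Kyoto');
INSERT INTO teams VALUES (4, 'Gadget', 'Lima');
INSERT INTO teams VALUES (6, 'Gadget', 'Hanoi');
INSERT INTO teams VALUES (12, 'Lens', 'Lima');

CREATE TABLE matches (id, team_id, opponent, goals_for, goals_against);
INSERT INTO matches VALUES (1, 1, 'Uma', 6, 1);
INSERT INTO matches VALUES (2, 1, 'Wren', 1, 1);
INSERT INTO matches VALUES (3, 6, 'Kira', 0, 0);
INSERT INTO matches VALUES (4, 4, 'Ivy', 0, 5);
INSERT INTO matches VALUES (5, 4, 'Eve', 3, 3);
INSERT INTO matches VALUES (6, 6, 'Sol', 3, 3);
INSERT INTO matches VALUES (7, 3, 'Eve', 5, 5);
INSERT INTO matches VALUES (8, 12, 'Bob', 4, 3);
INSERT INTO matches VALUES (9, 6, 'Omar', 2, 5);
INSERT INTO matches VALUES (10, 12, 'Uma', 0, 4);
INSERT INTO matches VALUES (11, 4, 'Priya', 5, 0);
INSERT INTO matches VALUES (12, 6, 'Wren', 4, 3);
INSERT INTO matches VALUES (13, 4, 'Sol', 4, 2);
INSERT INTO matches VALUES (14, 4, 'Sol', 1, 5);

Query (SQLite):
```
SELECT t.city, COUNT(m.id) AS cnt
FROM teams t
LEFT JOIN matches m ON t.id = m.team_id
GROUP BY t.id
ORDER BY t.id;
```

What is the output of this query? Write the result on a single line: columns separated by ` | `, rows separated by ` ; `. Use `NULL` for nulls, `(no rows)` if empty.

LEFT JOIN keeps every teams row; unmatched ones get NULL for matches columns.
Group by teams.id and compute COUNT(m.id). COUNT(col) of an all-NULL group is 0.
  1: ids {1, 2} → COUNT(m.id)=2
  3: ids {7} → COUNT(m.id)=1
  4: ids {4, 5, 11, 13, 14} → COUNT(m.id)=5
  6: ids {3, 6, 9, 12} → COUNT(m.id)=4
  12: ids {8, 10} → COUNT(m.id)=2

Tokyo | 2 ; Kyoto | 1 ; Lima | 5 ; Hanoi | 4 ; Lima | 2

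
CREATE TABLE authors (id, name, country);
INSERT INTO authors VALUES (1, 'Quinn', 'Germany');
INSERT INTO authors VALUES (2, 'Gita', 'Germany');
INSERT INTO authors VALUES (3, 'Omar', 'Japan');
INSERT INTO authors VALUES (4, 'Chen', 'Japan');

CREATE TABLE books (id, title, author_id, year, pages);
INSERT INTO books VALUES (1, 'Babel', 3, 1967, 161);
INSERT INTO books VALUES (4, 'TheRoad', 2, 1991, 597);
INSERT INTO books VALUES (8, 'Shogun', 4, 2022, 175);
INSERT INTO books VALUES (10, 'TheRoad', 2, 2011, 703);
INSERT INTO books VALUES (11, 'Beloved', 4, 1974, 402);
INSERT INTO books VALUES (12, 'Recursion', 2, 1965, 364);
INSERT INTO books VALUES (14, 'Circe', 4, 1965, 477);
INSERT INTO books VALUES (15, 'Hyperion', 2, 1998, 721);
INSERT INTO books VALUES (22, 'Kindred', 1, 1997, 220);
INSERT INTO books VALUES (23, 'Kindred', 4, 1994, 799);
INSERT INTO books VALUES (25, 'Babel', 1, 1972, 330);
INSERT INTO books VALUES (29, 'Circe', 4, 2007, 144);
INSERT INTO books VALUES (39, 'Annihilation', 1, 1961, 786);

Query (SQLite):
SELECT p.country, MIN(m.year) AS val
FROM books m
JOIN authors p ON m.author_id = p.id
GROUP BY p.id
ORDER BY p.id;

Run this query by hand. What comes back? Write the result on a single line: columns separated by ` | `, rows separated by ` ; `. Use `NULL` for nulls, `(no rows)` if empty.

Germany | 1961 ; Germany | 1965 ; Japan | 1967 ; Japan | 1965

Join each books row to its authors via author_id.
Group joined rows by authors.id; compute MIN(m.year) per group.
  1: ids {22, 25, 39} → MIN(m.year)=1961
  2: ids {4, 10, 12, 15} → MIN(m.year)=1965
  3: ids {1} → MIN(m.year)=1967
  4: ids {8, 11, 14, 23, 29} → MIN(m.year)=1965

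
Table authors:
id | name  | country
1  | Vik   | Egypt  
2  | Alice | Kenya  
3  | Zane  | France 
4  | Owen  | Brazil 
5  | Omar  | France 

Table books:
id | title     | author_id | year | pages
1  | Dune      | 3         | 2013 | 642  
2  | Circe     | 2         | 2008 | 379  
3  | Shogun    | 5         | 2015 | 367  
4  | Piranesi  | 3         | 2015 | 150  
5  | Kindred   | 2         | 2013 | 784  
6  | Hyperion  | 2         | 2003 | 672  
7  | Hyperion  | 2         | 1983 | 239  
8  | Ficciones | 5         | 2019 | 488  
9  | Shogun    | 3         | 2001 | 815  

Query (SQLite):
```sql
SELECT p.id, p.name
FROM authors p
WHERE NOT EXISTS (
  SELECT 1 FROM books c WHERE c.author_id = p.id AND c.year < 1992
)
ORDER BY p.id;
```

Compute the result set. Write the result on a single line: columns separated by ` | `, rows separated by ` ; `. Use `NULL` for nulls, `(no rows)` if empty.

For each authors row, check whether any books with matching author_id has year < 1992.
Keep rows where that is false.

1 | Vik ; 3 | Zane ; 4 | Owen ; 5 | Omar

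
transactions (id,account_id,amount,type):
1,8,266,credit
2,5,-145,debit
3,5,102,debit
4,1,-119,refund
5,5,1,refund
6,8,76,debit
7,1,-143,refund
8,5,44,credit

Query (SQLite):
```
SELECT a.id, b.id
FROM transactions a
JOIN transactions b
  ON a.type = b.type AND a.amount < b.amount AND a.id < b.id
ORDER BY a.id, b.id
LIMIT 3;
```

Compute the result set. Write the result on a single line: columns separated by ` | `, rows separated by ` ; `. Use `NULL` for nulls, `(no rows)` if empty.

Pairs (a,b) with same type, a.amount < b.amount, a.id < b.id.
type groups: credit:{1,8} debit:{2,3,6} refund:{4,5,7}
Ordered by (a.id, b.id); first 3.

2 | 3 ; 2 | 6 ; 4 | 5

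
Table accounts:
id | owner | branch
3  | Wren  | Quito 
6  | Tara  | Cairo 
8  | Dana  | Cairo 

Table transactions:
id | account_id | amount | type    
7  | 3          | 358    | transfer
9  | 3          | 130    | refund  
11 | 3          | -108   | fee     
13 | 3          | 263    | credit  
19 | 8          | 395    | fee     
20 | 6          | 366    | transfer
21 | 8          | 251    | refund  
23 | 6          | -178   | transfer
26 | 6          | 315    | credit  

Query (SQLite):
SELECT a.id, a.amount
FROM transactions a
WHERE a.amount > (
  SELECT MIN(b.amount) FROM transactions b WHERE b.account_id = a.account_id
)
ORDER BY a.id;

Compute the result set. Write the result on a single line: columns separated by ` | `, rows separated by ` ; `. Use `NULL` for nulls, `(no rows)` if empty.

7 | 358 ; 9 | 130 ; 13 | 263 ; 19 | 395 ; 20 | 366 ; 26 | 315

For each transactions row a, compute MIN(amount) over rows sharing a.account_id.
Keep row a if a.amount > that per-group MIN.
  account_id=3: MIN(amount) = -108
  account_id=6: MIN(amount) = -178
  account_id=8: MIN(amount) = 251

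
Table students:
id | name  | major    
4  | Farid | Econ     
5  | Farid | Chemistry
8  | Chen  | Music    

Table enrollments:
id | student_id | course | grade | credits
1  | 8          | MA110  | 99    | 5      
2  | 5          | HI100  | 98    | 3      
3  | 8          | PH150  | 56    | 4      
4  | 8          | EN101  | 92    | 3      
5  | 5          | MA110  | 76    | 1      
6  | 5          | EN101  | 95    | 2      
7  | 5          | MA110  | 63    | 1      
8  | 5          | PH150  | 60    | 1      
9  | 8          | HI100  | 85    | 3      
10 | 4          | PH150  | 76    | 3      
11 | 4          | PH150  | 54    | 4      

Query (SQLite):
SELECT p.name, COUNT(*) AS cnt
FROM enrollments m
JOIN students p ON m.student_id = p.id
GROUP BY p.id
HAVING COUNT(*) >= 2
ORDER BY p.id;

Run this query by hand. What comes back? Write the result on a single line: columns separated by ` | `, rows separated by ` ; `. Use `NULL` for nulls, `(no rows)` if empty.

Join each enrollments row to its students via student_id.
Group joined rows by students.id; compute COUNT(*) per group.
HAVING: keep groups with count ≥ 2.
  4: ids {10, 11} → COUNT(*)=2
  5: ids {2, 5, 6, 7, 8} → COUNT(*)=5
  8: ids {1, 3, 4, 9} → COUNT(*)=4

Farid | 2 ; Farid | 5 ; Chen | 4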